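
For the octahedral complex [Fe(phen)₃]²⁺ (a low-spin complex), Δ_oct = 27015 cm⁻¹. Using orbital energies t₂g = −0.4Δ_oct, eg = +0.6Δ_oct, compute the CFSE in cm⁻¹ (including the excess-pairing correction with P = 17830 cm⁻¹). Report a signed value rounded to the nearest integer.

phen is neutral, so the +2 overall charge sits on Fe: oxidation state +2.
Fe²⁺: group 8, so d-count = 8 − 2 = 6.
The d⁶ electrons fill as t₂g⁶ eg⁰.
CFSE(orbital) = 6×(-0.4Δ_oct) + 0×(0.6Δ_oct) = -2.4Δ_oct; with Δ_oct = 27015 cm⁻¹ that is -64836 cm⁻¹.
High-spin d⁶ would be t₂g⁴ eg² with 1 pair; low-spin has 3, so 2 excess pairs cost +2P = +35660 cm⁻¹.
Net CFSE = -64836 + 35660 = -29176 cm⁻¹.

-29176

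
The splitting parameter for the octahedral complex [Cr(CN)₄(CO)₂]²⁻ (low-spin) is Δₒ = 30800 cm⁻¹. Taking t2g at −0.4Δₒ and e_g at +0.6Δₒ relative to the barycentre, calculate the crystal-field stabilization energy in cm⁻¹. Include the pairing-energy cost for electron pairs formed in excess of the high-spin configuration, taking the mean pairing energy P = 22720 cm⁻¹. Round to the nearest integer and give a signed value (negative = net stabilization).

-26560

Ligand charges: 4×(-1) from CN⁻ and 2×(+0) from CO sum to -4; with overall charge -2, Cr is +2.
Cr sits in group 6; removing 2 electrons leaves Cr²⁺ with 6 − 2 = 4 d electrons.
Electron filling gives t2g^4 e_g^0.
The orbital stabilization is -1.6Δₒ = -1.6 × 30800 = -49280 cm⁻¹.
Relative to high-spin t2g^3 e_g^1 (0 paired), the low-spin configuration has 1 additional pair, contributing +1 × 22720 = +22720 cm⁻¹.
Overall CFSE = -49280 + 22720 = -26560 cm⁻¹.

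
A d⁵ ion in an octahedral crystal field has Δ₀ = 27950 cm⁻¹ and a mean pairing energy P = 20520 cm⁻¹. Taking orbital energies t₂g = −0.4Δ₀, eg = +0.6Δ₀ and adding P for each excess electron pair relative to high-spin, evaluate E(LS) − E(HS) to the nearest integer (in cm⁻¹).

High-spin: t₂g³ eg², CFSE = 0.0Δ₀ = 0 cm⁻¹.
For low-spin the configuration is t₂g⁵ eg⁰: orbital energy -2.0 × 27950 = -55900 cm⁻¹, and 2 additional pairs relative to high-spin add 41040 cm⁻¹, giving -14860 cm⁻¹.
E(LS) − E(HS) = -14860 − (0) = -14860 cm⁻¹.

-14860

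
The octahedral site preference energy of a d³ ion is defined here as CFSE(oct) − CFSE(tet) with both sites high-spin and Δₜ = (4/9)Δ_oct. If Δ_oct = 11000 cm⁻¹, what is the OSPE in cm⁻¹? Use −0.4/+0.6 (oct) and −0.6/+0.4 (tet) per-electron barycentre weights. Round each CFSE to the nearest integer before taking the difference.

-9289

Octahedral (high-spin): t₂g³ eg⁰, CFSE = 3(−0.4) + 0(+0.6) = -1.2Δ_oct = -1.2 × 11000 = -13200 cm⁻¹.
In a tetrahedral site the filling is e² t₂¹: CFSE(tet) = -0.8Δₜ = -0.8 × (4/9)(11000) = -3911 cm⁻¹.
OSPE = CFSE(oct) − CFSE(tet) = -13200 − (-3911) = -9289 cm⁻¹.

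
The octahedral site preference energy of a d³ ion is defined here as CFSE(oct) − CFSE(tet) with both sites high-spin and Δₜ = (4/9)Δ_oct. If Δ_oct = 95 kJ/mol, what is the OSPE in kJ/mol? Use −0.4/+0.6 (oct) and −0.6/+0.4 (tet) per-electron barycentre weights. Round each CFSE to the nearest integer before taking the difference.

Octahedral (high-spin): t2g^3 e_g^0, CFSE = 3(−0.4) + 0(+0.6) = -1.2Δ_oct = -1.2 × 95 = -114 kJ/mol.
In a tetrahedral site the filling is e^2 t2^1: CFSE(tet) = -0.8Δₜ = -0.8 × (4/9)(95) = -34 kJ/mol.
Subtracting, OSPE = -114 − (-34) = -80 kJ/mol.

-80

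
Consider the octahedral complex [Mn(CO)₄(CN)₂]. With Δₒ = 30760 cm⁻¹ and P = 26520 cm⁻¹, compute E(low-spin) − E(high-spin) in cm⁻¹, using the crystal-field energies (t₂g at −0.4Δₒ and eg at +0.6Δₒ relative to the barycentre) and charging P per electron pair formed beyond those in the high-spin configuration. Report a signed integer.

Ligand charges: 4×(+0) from CO and 2×(-1) from CN⁻ sum to -2; with overall charge +0, Mn is +2.
Group 7 minus oxidation state +2 gives a d⁵ configuration for Mn²⁺.
In the high-spin limit (t₂g³ eg²) the orbital term is 0.0Δₒ = 0 cm⁻¹, with no excess pairing.
Low-spin: t₂g⁵ eg⁰, orbital CFSE = -2.0Δₒ = -61520 cm⁻¹; plus 2 excess pairs × P = +53040 cm⁻¹; total -8480 cm⁻¹.
Thus E(LS) − E(HS) = -8480 cm⁻¹.

-8480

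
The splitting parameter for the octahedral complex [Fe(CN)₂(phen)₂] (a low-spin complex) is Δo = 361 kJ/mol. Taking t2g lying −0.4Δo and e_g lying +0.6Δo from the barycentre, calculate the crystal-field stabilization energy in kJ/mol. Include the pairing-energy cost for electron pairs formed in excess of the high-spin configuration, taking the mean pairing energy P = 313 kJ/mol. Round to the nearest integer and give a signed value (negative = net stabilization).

Ligand charges: 2×(-1) from CN⁻ and 2×(+0) from phen sum to -2; with overall charge +0, Fe is +2.
Fe sits in group 8; removing 2 electrons leaves Fe²⁺ with 8 − 2 = 6 d electrons.
The d⁶ electrons fill as t2g^6 e_g^0.
CFSE(orbital) = 6×(-0.4Δo) + 0×(0.6Δo) = -2.4Δo; with Δo = 361 kJ/mol that is -866 kJ/mol.
Pairing penalty: 3 pairs vs 1 in the high-spin reference → 2 extra × P = 626 kJ/mol.
Combining: -866 + 626 = -240 kJ/mol.

-240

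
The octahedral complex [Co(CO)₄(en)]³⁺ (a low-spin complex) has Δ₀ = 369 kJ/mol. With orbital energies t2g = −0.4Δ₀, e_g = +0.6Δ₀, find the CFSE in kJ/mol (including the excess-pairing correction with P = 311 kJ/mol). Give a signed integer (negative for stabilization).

-264

Ligand charges: 4×(+0) from CO and 1×(+0) from en sum to +0; with overall charge +3, Co is +3.
Group 9 minus oxidation state +3 gives a d⁶ configuration for Co³⁺.
The d⁶ electrons fill as t2g^6 e_g^0.
The orbital stabilization is -2.4Δ₀ = -2.4 × 369 = -886 kJ/mol.
Relative to high-spin t2g^4 e_g^2 (1 paired), the low-spin configuration has 2 additional pairs, contributing +2 × 311 = +622 kJ/mol.
Net CFSE = -886 + 622 = -264 kJ/mol.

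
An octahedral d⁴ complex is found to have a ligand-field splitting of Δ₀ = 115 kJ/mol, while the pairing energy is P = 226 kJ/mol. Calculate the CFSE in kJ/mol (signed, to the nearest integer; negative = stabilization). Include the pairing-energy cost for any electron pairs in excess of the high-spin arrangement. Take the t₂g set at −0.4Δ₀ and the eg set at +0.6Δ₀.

With Δ₀ < P the complex is high-spin.
Filling d⁴ accordingly: t₂g³ eg¹.
Orbital CFSE = -0.6Δ₀ = -0.6 × 115 = -69 kJ/mol.
High-spin has no excess pairs, so no pairing correction applies.

-69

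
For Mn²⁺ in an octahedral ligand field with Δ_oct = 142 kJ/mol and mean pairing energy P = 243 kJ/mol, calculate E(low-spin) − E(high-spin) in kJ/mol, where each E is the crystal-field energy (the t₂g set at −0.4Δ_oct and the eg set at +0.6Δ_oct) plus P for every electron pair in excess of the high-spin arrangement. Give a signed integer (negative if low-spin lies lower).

Mn sits in group 7; removing 2 electrons leaves Mn²⁺ with 7 − 2 = 5 d electrons.
High-spin d⁵ fills as t₂g³ eg² with CFSE 3(−0.4) + 2(+0.6) = 0.0Δ_oct = 0 kJ/mol.
Low-spin: t₂g⁵ eg⁰, orbital CFSE = -2.0Δ_oct = -284 kJ/mol; plus 2 excess pairs × P = +486 kJ/mol; total 202 kJ/mol.
Thus E(LS) − E(HS) = 202 kJ/mol.

202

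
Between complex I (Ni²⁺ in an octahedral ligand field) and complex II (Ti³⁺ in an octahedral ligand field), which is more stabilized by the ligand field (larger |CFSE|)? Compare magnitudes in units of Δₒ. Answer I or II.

I

I: Ni is in group 10, so Ni²⁺ is d⁸ (10 − 2 = 8); For octahedral d⁸ the high- and low-spin configurations coincide; t₂g⁶ eg², CFSE = -1.2Δₒ.
II: Ti³⁺: group 4, so d-count = 4 − 3 = 1; t₂g¹ eg⁰, CFSE = -0.4Δₒ.
So I has the larger |CFSE|.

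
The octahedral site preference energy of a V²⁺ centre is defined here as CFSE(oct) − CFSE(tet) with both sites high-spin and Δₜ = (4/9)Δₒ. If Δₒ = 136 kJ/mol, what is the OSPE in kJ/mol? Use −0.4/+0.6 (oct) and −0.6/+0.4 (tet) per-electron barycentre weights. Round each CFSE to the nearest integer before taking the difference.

V is in group 5, so V²⁺ is d³ (5 − 2 = 3).
In an octahedral site d³ (HS) is t2g^3 e_g^0, giving CFSE(oct) = -1.2Δₒ = -163 kJ/mol.
In a tetrahedral site the filling is e^2 t2^1: CFSE(tet) = -0.8Δₜ = -0.8 × (4/9)(136) = -48 kJ/mol.
OSPE = -163 − (-48) = -115 kJ/mol.

-115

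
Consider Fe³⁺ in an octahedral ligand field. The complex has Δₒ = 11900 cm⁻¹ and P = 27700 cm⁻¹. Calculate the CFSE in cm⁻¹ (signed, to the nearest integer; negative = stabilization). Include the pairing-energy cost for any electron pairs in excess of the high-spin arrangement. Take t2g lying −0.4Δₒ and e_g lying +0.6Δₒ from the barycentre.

0

Group 8 minus oxidation state +3 gives a d⁵ configuration for Fe³⁺.
Here Δₒ < P (11900 < 27700), so the high-spin state is favoured.
That gives t2g^3 e_g^2.
Orbital CFSE = 0.0Δₒ = 0.0 × 11900 = 0 cm⁻¹.
High-spin has no excess pairs, so no pairing correction applies.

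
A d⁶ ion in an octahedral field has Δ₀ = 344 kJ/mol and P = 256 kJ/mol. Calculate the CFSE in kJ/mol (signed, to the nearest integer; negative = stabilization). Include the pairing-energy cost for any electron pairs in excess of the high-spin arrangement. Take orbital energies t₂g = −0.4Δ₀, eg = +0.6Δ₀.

-314

Here Δ₀ > P (344 > 256), so the low-spin state is favoured.
Filling d⁶ accordingly: t₂g⁶ eg⁰.
Orbital CFSE = -2.4Δ₀ = -2.4 × 344 = -826 kJ/mol.
Excess pairs vs high-spin: 3 − 1 = 2; pairing cost = +512 kJ/mol.
Net CFSE = -826 + 512 = -314 kJ/mol.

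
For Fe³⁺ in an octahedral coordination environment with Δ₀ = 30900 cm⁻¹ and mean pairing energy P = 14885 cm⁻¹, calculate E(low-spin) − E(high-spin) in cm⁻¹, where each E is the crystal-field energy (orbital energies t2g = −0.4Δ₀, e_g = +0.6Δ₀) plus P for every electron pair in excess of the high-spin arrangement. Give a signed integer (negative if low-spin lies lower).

-32030

Fe³⁺: group 8, so d-count = 8 − 3 = 5.
High-spin: t2g^3 e_g^2, CFSE = 0.0Δ₀ = 0 cm⁻¹.
For low-spin the configuration is t2g^5 e_g^0: orbital energy -2.0 × 30900 = -61800 cm⁻¹, and 2 additional pairs relative to high-spin add 29770 cm⁻¹, giving -32030 cm⁻¹.
The difference is -32030 − (0) = -32030 cm⁻¹, so low-spin lies lower.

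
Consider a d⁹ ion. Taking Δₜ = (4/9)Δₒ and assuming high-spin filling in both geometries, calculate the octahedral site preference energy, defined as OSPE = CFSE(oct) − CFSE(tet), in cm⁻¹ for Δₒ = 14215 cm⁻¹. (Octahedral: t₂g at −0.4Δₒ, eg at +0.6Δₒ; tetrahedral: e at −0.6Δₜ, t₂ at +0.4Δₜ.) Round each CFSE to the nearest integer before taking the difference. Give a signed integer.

In an octahedral site d⁹ (HS) is t₂g⁶ eg³, giving CFSE(oct) = -0.6Δₒ = -8529 cm⁻¹.
In a tetrahedral site the filling is e⁴ t₂⁵: CFSE(tet) = -0.4Δₜ = -0.4 × (4/9)(14215) = -2527 cm⁻¹.
OSPE = CFSE(oct) − CFSE(tet) = -8529 − (-2527) = -6002 cm⁻¹.

-6002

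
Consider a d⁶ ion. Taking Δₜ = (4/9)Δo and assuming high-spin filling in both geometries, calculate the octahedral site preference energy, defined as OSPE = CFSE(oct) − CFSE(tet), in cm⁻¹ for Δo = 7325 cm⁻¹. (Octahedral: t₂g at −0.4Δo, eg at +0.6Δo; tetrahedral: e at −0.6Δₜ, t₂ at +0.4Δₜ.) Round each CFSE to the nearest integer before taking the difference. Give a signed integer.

-977

Octahedral (high-spin): t₂g⁴ eg², CFSE = 4(−0.4) + 2(+0.6) = -0.4Δo = -0.4 × 7325 = -2930 cm⁻¹.
Tetrahedral: e³ t₂³, CFSE = 3(−0.6) + 3(+0.4) = -0.6Δₜ = -0.6 × (4/9) × 7325 = -1953 cm⁻¹.
Subtracting, OSPE = -2930 − (-1953) = -977 cm⁻¹.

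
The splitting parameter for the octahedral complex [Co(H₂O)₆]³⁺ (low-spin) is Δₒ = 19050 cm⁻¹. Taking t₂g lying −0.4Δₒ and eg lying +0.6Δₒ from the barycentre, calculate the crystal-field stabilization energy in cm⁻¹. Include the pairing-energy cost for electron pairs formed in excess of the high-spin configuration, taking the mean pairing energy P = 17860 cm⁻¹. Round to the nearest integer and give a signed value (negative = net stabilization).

H₂O is neutral, so the +3 overall charge sits on Co: oxidation state +3.
Co sits in group 9; removing 3 electrons leaves Co³⁺ with 9 − 3 = 6 d electrons.
Configuration: t₂g⁶ eg⁰.
Orbital CFSE = 6(-0.4) + 0(0.6) = -2.4Δₒ = -2.4 × 19050 = -45720 cm⁻¹.
Pairing penalty: 3 pairs vs 1 in the high-spin reference → 2 extra × P = 35720 cm⁻¹.
Net CFSE = -45720 + 35720 = -10000 cm⁻¹.

-10000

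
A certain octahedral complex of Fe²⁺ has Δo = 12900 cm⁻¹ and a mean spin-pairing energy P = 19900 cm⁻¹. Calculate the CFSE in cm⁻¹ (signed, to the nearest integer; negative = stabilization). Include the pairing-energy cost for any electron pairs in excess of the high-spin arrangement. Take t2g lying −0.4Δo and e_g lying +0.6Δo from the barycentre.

-5160

Fe sits in group 8; removing 2 electrons leaves Fe²⁺ with 8 − 2 = 6 d electrons.
Since Δo = 12900 cm⁻¹ < P = 19900 cm⁻¹, the complex adopts the high-spin configuration.
Configuration: t2g^4 e_g^2.
Orbital CFSE = -0.4Δo = -0.4 × 12900 = -5160 cm⁻¹.
High-spin has no excess pairs, so no pairing correction applies.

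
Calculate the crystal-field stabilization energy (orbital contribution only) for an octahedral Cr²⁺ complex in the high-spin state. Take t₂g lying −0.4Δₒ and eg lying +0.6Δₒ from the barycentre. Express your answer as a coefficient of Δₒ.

Cr is in group 6, so Cr²⁺ is d⁴ (6 − 2 = 4).
Configuration: t₂g³ eg¹.
CFSE = 3(-0.4Δₒ) + 1(0.6Δₒ) = -1.2Δₒ + 0.6Δₒ = -0.6Δₒ.

-0.6 Δₒ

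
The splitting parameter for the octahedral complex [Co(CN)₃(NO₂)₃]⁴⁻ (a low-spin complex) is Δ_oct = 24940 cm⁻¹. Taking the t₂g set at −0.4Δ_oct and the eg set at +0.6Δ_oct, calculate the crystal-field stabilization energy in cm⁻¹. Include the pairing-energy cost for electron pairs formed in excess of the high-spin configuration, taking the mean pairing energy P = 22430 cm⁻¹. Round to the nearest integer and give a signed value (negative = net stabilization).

-22462

Ligand charges: 3×(-1) from CN⁻ and 3×(-1) from NO₂⁻ sum to -6; with overall charge -4, Co is +2.
Group 9 minus oxidation state +2 gives a d⁷ configuration for Co²⁺.
Electron filling gives t₂g⁶ eg¹.
The orbital stabilization is -1.8Δ_oct = -1.8 × 24940 = -44892 cm⁻¹.
Pairing penalty: 3 pairs vs 2 in the high-spin reference → 1 extra × P = 22430 cm⁻¹.
Net CFSE = -44892 + 22430 = -22462 cm⁻¹.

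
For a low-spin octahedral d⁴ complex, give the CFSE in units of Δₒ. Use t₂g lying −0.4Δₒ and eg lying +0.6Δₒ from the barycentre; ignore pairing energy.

-1.6 Δₒ

Configuration: t₂g⁴ eg⁰.
CFSE = 4(-0.4Δₒ) + 0(0.6Δₒ) = -1.6Δₒ + 0.0Δₒ = -1.6Δₒ.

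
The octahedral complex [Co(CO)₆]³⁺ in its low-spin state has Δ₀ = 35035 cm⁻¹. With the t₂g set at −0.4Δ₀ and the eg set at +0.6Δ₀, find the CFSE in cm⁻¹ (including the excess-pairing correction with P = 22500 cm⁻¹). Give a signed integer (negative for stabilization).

CO is neutral, so the +3 overall charge sits on Co: oxidation state +3.
Group 9 minus oxidation state +3 gives a d⁶ configuration for Co³⁺.
Electron filling gives t₂g⁶ eg⁰.
Orbital CFSE = 6(-0.4) + 0(0.6) = -2.4Δ₀ = -2.4 × 35035 = -84084 cm⁻¹.
High-spin d⁶ would be t₂g⁴ eg² with 1 pair; low-spin has 3, so 2 excess pairs cost +2P = +45000 cm⁻¹.
Combining: -84084 + 45000 = -39084 cm⁻¹.

-39084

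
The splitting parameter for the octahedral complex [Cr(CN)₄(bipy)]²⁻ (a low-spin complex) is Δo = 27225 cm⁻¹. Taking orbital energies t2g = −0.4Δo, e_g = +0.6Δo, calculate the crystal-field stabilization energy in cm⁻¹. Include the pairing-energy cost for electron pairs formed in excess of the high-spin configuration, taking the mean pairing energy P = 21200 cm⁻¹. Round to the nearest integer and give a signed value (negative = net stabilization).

Ligand charges: 4×(-1) from CN⁻ and 1×(+0) from bipy sum to -4; with overall charge -2, Cr is +2.
Cr is in group 6, so Cr²⁺ is d⁴ (6 − 2 = 4).
Configuration: t2g^4 e_g^0.
The orbital stabilization is -1.6Δo = -1.6 × 27225 = -43560 cm⁻¹.
Relative to high-spin t2g^3 e_g^1 (0 paired), the low-spin configuration has 1 additional pair, contributing +1 × 21200 = +21200 cm⁻¹.
Combining: -43560 + 21200 = -22360 cm⁻¹.

-22360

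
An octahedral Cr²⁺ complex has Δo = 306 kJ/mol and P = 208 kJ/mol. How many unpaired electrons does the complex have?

Cr is in group 6, so Cr²⁺ is d⁴ (6 − 2 = 4).
Since Δo = 306 kJ/mol > P = 208 kJ/mol, the complex adopts the low-spin configuration.
That gives t₂g⁴ eg⁰.
Unpaired electrons: 2.

2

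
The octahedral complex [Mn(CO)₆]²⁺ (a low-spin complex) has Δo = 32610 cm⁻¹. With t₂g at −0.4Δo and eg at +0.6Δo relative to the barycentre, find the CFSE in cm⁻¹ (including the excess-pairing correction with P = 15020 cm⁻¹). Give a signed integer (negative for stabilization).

-35180

CO is neutral, so the +2 overall charge sits on Mn: oxidation state +2.
Mn sits in group 7; removing 2 electrons leaves Mn²⁺ with 7 − 2 = 5 d electrons.
Configuration: t₂g⁵ eg⁰.
Orbital CFSE = 5(-0.4) + 0(0.6) = -2.0Δo = -2.0 × 32610 = -65220 cm⁻¹.
High-spin d⁵ would be t₂g³ eg² with 0 pairs; low-spin has 2, so 2 excess pairs cost +2P = +30040 cm⁻¹.
Combining: -65220 + 30040 = -35180 cm⁻¹.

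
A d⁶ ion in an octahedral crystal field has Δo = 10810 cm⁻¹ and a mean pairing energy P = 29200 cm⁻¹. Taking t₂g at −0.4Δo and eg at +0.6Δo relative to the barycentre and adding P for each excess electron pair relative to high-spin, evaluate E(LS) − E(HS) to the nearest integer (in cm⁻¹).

High-spin d⁶ fills as t₂g⁴ eg² with CFSE 4(−0.4) + 2(+0.6) = -0.4Δo = -4324 cm⁻¹.
For low-spin the configuration is t₂g⁶ eg⁰: orbital energy -2.4 × 10810 = -25944 cm⁻¹, and 2 additional pairs relative to high-spin add 58400 cm⁻¹, giving 32456 cm⁻¹.
E(LS) − E(HS) = 32456 − (-4324) = 36780 cm⁻¹.

36780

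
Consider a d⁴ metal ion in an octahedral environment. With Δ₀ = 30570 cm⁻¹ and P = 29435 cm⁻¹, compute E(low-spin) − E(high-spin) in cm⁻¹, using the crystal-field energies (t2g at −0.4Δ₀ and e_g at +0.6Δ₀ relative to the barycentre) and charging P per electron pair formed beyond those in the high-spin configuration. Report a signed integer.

-1135

High-spin d⁴ fills as t2g^3 e_g^1 with CFSE 3(−0.4) + 1(+0.6) = -0.6Δ₀ = -18342 cm⁻¹.
Low-spin: t2g^4 e_g^0, orbital CFSE = -1.6Δ₀ = -48912 cm⁻¹; plus 1 excess pair × P = +29435 cm⁻¹; total -19477 cm⁻¹.
Thus E(LS) − E(HS) = -1135 cm⁻¹.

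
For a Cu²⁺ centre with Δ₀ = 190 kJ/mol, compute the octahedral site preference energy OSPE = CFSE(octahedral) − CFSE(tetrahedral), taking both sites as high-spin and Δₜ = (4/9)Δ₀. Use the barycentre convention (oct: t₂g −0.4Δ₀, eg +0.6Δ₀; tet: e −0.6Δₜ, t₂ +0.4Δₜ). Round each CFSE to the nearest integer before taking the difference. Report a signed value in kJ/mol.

-80

Cu sits in group 11; removing 2 electrons leaves Cu²⁺ with 11 − 2 = 9 d electrons.
In an octahedral site d⁹ (HS) is t₂g⁶ eg³, giving CFSE(oct) = -0.6Δ₀ = -114 kJ/mol.
Tetrahedral e⁴ t₂⁵ gives -0.4Δₜ = -0.4 × (4/9) × 190 = -34 kJ/mol.
OSPE = CFSE(oct) − CFSE(tet) = -114 − (-34) = -80 kJ/mol.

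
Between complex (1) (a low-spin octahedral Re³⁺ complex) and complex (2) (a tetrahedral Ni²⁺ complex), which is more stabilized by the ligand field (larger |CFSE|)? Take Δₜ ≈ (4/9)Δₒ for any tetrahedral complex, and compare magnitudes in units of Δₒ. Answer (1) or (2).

(1): Re is in group 7, so Re³⁺ is d⁴ (7 − 3 = 4); t₂g⁴ eg⁰, CFSE = -1.6Δₒ.
(2): Ni sits in group 10; removing 2 electrons leaves Ni²⁺ with 10 − 2 = 8 d electrons; Tetrahedral fields are weak (Δₜ ≈ 4/9 Δₒ), so electrons fill high-spin; e^4 t2^4, CFSE = -0.8Δₜ ≈ -0.36Δₒ.
So (1) has the larger |CFSE|.

(1)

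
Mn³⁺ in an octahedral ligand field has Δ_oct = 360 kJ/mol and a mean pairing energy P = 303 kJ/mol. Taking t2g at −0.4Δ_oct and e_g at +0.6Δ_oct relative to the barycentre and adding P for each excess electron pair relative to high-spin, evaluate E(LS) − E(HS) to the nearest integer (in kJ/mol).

Group 7 minus oxidation state +3 gives a d⁴ configuration for Mn³⁺.
In the high-spin limit (t2g^3 e_g^1) the orbital term is -0.6Δ_oct = -216 kJ/mol, with no excess pairing.
Low-spin: t2g^4 e_g^0, orbital CFSE = -1.6Δ_oct = -576 kJ/mol; plus 1 excess pair × P = +303 kJ/mol; total -273 kJ/mol.
The difference is -273 − (-216) = -57 kJ/mol, so low-spin lies lower.

-57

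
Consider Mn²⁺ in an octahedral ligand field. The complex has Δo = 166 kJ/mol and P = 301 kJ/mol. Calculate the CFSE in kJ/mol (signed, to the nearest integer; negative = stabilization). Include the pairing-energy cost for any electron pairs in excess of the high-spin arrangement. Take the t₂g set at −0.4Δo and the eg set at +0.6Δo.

0

Mn²⁺: group 7, so d-count = 7 − 2 = 5.
With Δo < P the complex is high-spin.
That gives t₂g³ eg².
Orbital CFSE = 0.0Δo = 0.0 × 166 = 0 kJ/mol.
High-spin has no excess pairs, so no pairing correction applies.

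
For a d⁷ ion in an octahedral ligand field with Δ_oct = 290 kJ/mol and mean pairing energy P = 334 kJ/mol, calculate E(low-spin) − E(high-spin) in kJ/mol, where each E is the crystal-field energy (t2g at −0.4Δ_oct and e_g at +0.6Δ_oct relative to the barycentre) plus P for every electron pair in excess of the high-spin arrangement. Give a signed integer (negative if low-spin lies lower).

High-spin d⁷ fills as t2g^5 e_g^2 with CFSE 5(−0.4) + 2(+0.6) = -0.8Δ_oct = -232 kJ/mol.
Low-spin: t2g^6 e_g^1, orbital CFSE = -1.8Δ_oct = -522 kJ/mol; plus 1 excess pair × P = +334 kJ/mol; total -188 kJ/mol.
E(LS) − E(HS) = -188 − (-232) = 44 kJ/mol.

44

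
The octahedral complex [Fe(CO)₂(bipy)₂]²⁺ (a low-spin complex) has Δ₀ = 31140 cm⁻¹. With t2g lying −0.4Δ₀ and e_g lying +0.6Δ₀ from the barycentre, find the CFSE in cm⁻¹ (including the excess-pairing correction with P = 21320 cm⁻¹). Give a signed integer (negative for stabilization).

Ligand charges: 2×(+0) from CO and 2×(+0) from bipy sum to +0; with overall charge +2, Fe is +2.
Fe²⁺: group 8, so d-count = 8 − 2 = 6.
Configuration: t2g^6 e_g^0.
CFSE(orbital) = 6×(-0.4Δ₀) + 0×(0.6Δ₀) = -2.4Δ₀; with Δ₀ = 31140 cm⁻¹ that is -74736 cm⁻¹.
Pairing penalty: 3 pairs vs 1 in the high-spin reference → 2 extra × P = 42640 cm⁻¹.
Net CFSE = -74736 + 42640 = -32096 cm⁻¹.

-32096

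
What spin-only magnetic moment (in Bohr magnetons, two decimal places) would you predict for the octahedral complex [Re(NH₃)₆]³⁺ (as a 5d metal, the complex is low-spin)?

NH₃ is neutral, so the +3 overall charge sits on Re: oxidation state +3.
Group 7 minus oxidation state +3 gives a d⁴ configuration for Re³⁺.
Configuration: t₂g⁴ eg⁰ → 2 unpaired electrons.
μ(spin-only) = √[2(2+2)] = √8 ≈ 2.83 Bohr magnetons.

2.83 Bohr magnetons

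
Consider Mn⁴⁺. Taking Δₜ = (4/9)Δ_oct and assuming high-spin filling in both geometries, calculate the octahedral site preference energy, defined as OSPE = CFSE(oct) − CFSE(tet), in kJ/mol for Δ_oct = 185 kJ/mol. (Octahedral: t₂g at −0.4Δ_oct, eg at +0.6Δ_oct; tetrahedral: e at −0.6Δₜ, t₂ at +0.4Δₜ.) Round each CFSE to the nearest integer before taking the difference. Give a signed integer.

Mn sits in group 7; removing 4 electrons leaves Mn⁴⁺ with 7 − 4 = 3 d electrons.
Octahedral high-spin t2g^3 e_g^0: CFSE = -1.2 × 185 = -222 kJ/mol.
Tetrahedral: e^2 t2^1, CFSE = 2(−0.6) + 1(+0.4) = -0.8Δₜ = -0.8 × (4/9) × 185 = -66 kJ/mol.
OSPE = -222 − (-66) = -156 kJ/mol.

-156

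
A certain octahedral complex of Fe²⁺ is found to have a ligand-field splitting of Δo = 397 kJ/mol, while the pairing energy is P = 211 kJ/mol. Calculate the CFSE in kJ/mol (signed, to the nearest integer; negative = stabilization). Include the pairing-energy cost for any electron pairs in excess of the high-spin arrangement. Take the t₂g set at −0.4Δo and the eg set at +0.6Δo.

Fe²⁺: group 8, so d-count = 8 − 2 = 6.
Here Δo > P (397 > 211), so the low-spin state is favoured.
Configuration: t₂g⁶ eg⁰.
Orbital CFSE = -2.4Δo = -2.4 × 397 = -953 kJ/mol.
Excess pairs vs high-spin: 3 − 1 = 2; pairing cost = +422 kJ/mol.
Net CFSE = -953 + 422 = -531 kJ/mol.

-531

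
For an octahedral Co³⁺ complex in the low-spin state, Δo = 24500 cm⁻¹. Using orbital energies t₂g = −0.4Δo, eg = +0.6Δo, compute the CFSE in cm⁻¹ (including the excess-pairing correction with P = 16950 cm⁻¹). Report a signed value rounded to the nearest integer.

Co³⁺: group 9, so d-count = 9 − 3 = 6.
Electron filling gives t₂g⁶ eg⁰.
CFSE(orbital) = 6×(-0.4Δo) + 0×(0.6Δo) = -2.4Δo; with Δo = 24500 cm⁻¹ that is -58800 cm⁻¹.
High-spin d⁶ would be t₂g⁴ eg² with 1 pair; low-spin has 3, so 2 excess pairs cost +2P = +33900 cm⁻¹.
Overall CFSE = -58800 + 33900 = -24900 cm⁻¹.

-24900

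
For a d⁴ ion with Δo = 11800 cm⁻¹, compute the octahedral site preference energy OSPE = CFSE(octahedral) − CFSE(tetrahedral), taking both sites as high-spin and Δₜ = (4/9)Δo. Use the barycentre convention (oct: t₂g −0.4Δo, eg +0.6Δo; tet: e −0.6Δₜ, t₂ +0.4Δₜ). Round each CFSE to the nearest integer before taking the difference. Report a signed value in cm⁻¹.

-4982

Octahedral high-spin t₂g³ eg¹: CFSE = -0.6 × 11800 = -7080 cm⁻¹.
Tetrahedral e² t₂² gives -0.4Δₜ = -0.4 × (4/9) × 11800 = -2098 cm⁻¹.
OSPE = CFSE(oct) − CFSE(tet) = -7080 − (-2098) = -4982 cm⁻¹.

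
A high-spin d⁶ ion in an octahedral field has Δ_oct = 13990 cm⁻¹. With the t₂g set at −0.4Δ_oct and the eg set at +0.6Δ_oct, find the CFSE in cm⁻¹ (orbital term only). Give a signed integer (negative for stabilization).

-5596

The d⁶ electrons fill as t₂g⁴ eg².
Orbital CFSE = 4(-0.4) + 2(0.6) = -0.4Δ_oct = -0.4 × 13990 = -5596 cm⁻¹.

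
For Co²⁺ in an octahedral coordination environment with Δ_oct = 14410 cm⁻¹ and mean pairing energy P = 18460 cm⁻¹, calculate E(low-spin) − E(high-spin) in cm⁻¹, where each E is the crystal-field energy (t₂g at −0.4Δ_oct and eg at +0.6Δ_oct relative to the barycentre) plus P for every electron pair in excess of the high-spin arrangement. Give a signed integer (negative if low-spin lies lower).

4050

Group 9 minus oxidation state +2 gives a d⁷ configuration for Co²⁺.
High-spin: t₂g⁵ eg², CFSE = -0.8Δ_oct = -11528 cm⁻¹.
Low-spin: t₂g⁶ eg¹, orbital CFSE = -1.8Δ_oct = -25938 cm⁻¹; plus 1 excess pair × P = +18460 cm⁻¹; total -7478 cm⁻¹.
Thus E(LS) − E(HS) = 4050 cm⁻¹.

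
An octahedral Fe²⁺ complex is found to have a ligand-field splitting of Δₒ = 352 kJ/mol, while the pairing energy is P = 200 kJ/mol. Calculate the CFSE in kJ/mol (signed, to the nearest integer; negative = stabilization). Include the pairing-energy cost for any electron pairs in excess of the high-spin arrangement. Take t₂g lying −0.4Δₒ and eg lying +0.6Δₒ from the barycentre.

Fe is in group 8, so Fe²⁺ is d⁶ (8 − 2 = 6).
Since Δₒ = 352 kJ/mol > P = 200 kJ/mol, the complex adopts the low-spin configuration.
Filling d⁶ accordingly: t₂g⁶ eg⁰.
Orbital CFSE = -2.4Δₒ = -2.4 × 352 = -845 kJ/mol.
Excess pairs vs high-spin: 3 − 1 = 2; pairing cost = +400 kJ/mol.
Net CFSE = -845 + 400 = -445 kJ/mol.

-445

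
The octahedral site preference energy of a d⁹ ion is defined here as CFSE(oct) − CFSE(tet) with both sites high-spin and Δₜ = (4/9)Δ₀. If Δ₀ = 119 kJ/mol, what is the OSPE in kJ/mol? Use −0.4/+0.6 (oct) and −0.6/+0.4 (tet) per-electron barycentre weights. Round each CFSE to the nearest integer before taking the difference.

Octahedral (high-spin): t2g^6 e_g^3, CFSE = 6(−0.4) + 3(+0.6) = -0.6Δ₀ = -0.6 × 119 = -71 kJ/mol.
Tetrahedral e^4 t2^5 gives -0.4Δₜ = -0.4 × (4/9) × 119 = -21 kJ/mol.
OSPE = CFSE(oct) − CFSE(tet) = -71 − (-21) = -50 kJ/mol.

-50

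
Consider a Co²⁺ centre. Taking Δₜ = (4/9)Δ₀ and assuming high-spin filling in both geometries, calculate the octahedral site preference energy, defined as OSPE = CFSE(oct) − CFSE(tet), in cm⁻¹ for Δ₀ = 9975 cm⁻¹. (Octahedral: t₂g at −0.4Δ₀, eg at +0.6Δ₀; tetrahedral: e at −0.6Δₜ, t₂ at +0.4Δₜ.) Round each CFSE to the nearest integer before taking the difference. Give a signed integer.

Co sits in group 9; removing 2 electrons leaves Co²⁺ with 9 − 2 = 7 d electrons.
Octahedral high-spin t₂g⁵ eg²: CFSE = -0.8 × 9975 = -7980 cm⁻¹.
Tetrahedral: e⁴ t₂³, CFSE = 4(−0.6) + 3(+0.4) = -1.2Δₜ = -1.2 × (4/9) × 9975 = -5320 cm⁻¹.
Subtracting, OSPE = -7980 − (-5320) = -2660 cm⁻¹.

-2660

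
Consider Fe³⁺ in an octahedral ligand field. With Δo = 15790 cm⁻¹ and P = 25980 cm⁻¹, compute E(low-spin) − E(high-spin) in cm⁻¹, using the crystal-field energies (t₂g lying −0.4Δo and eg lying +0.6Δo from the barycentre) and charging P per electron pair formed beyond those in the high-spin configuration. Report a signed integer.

20380

Fe sits in group 8; removing 3 electrons leaves Fe³⁺ with 8 − 3 = 5 d electrons.
In the high-spin limit (t₂g³ eg²) the orbital term is 0.0Δo = 0 cm⁻¹, with no excess pairing.
For low-spin the configuration is t₂g⁵ eg⁰: orbital energy -2.0 × 15790 = -31580 cm⁻¹, and 2 additional pairs relative to high-spin add 51960 cm⁻¹, giving 20380 cm⁻¹.
The difference is 20380 − (0) = 20380 cm⁻¹, so high-spin lies lower.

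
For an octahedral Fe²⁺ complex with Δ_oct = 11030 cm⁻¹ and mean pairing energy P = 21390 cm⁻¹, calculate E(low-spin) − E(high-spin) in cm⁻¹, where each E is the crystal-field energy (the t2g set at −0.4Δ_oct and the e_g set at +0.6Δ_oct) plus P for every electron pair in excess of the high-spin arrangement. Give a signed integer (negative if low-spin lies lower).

Group 8 minus oxidation state +2 gives a d⁶ configuration for Fe²⁺.
High-spin: t2g^4 e_g^2, CFSE = -0.4Δ_oct = -4412 cm⁻¹.
Low-spin t2g^6 e_g^0 gives -2.4Δ_oct = -26472 cm⁻¹, but forming 2 extra pairs costs 2P = 42780 cm⁻¹, so E(LS) = -26472 + 42780 = 16308 cm⁻¹.
The difference is 16308 − (-4412) = 20720 cm⁻¹, so high-spin lies lower.

20720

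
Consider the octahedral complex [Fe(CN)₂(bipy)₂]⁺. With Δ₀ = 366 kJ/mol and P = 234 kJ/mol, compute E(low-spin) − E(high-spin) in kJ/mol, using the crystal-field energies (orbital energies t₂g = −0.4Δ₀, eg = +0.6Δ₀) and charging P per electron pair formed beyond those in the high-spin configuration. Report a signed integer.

-264

Ligand charges: 2×(-1) from CN⁻ and 2×(+0) from bipy sum to -2; with overall charge +1, Fe is +3.
Fe sits in group 8; removing 3 electrons leaves Fe³⁺ with 8 − 3 = 5 d electrons.
In the high-spin limit (t₂g³ eg²) the orbital term is 0.0Δ₀ = 0 kJ/mol, with no excess pairing.
Low-spin t₂g⁵ eg⁰ gives -2.0Δ₀ = -732 kJ/mol, but forming 2 extra pairs costs 2P = 468 kJ/mol, so E(LS) = -732 + 468 = -264 kJ/mol.
The difference is -264 − (0) = -264 kJ/mol, so low-spin lies lower.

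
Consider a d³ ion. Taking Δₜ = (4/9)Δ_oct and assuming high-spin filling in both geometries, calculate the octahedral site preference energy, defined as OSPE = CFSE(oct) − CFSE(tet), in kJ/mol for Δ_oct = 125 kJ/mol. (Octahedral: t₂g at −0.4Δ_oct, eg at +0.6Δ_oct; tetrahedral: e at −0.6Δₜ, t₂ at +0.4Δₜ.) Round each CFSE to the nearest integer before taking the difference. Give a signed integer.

-106

Octahedral high-spin t2g^3 e_g^0: CFSE = -1.2 × 125 = -150 kJ/mol.
Tetrahedral e^2 t2^1 gives -0.8Δₜ = -0.8 × (4/9) × 125 = -44 kJ/mol.
OSPE = CFSE(oct) − CFSE(tet) = -150 − (-44) = -106 kJ/mol.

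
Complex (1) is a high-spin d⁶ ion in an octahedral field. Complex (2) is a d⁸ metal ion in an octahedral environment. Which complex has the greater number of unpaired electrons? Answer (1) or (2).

(1)

(1): t₂g⁴ eg² → 4 unpaired.
(2): t₂g⁶ eg² → 2 unpaired.
So (1) has more unpaired electrons.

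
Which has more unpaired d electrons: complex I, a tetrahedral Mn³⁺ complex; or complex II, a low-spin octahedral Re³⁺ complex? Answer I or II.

I: Mn sits in group 7; removing 3 electrons leaves Mn³⁺ with 7 − 3 = 4 d electrons; Tetrahedral fields are weak (Δₜ ≈ 4/9 Δₒ), so electrons fill high-spin; e^2 t2^2 → 4 unpaired.
II: Re³⁺: group 7, so d-count = 7 − 3 = 4; t₂g⁴ eg⁰ → 2 unpaired.
So I has more unpaired electrons.

I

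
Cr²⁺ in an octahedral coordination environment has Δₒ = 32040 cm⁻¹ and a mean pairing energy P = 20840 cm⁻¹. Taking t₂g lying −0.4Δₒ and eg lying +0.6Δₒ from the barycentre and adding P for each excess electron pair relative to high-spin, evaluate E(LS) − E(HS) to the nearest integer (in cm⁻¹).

-11200

Cr is in group 6, so Cr²⁺ is d⁴ (6 − 2 = 4).
High-spin: t₂g³ eg¹, CFSE = -0.6Δₒ = -19224 cm⁻¹.
Low-spin t₂g⁴ eg⁰ gives -1.6Δₒ = -51264 cm⁻¹, but forming 1 extra pair costs 1P = 20840 cm⁻¹, so E(LS) = -51264 + 20840 = -30424 cm⁻¹.
Thus E(LS) − E(HS) = -11200 cm⁻¹.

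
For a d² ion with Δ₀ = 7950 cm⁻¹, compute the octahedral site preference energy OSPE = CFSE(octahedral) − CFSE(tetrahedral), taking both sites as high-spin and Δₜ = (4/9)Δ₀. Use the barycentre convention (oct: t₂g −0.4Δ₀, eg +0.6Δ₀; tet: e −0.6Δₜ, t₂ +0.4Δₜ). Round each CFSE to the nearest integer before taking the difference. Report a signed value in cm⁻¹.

-2120

Octahedral high-spin t₂g² eg⁰: CFSE = -0.8 × 7950 = -6360 cm⁻¹.
In a tetrahedral site the filling is e² t₂⁰: CFSE(tet) = -1.2Δₜ = -1.2 × (4/9)(7950) = -4240 cm⁻¹.
OSPE = -6360 − (-4240) = -2120 cm⁻¹.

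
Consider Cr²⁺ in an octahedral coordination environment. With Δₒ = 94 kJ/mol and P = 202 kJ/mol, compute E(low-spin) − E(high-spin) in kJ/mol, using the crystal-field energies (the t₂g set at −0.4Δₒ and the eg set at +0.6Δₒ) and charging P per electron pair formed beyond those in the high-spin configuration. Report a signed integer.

108

Cr sits in group 6; removing 2 electrons leaves Cr²⁺ with 6 − 2 = 4 d electrons.
In the high-spin limit (t₂g³ eg¹) the orbital term is -0.6Δₒ = -56 kJ/mol, with no excess pairing.
Low-spin t₂g⁴ eg⁰ gives -1.6Δₒ = -150 kJ/mol, but forming 1 extra pair costs 1P = 202 kJ/mol, so E(LS) = -150 + 202 = 52 kJ/mol.
The difference is 52 − (-56) = 108 kJ/mol, so high-spin lies lower.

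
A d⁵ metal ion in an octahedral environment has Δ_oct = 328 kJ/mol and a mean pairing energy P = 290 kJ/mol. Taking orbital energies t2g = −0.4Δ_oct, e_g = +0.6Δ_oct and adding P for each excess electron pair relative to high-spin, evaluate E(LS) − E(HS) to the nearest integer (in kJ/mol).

High-spin: t2g^3 e_g^2, CFSE = 0.0Δ_oct = 0 kJ/mol.
For low-spin the configuration is t2g^5 e_g^0: orbital energy -2.0 × 328 = -656 kJ/mol, and 2 additional pairs relative to high-spin add 580 kJ/mol, giving -76 kJ/mol.
E(LS) − E(HS) = -76 − (0) = -76 kJ/mol.

-76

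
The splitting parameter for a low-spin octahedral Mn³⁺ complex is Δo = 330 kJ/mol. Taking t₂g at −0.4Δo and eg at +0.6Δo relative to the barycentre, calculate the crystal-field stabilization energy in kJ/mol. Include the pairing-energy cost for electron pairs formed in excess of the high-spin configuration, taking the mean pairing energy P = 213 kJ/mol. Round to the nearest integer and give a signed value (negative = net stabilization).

Mn sits in group 7; removing 3 electrons leaves Mn³⁺ with 7 − 3 = 4 d electrons.
Electron filling gives t₂g⁴ eg⁰.
The orbital stabilization is -1.6Δo = -1.6 × 330 = -528 kJ/mol.
Relative to high-spin t₂g³ eg¹ (0 paired), the low-spin configuration has 1 additional pair, contributing +1 × 213 = +213 kJ/mol.
Combining: -528 + 213 = -315 kJ/mol.

-315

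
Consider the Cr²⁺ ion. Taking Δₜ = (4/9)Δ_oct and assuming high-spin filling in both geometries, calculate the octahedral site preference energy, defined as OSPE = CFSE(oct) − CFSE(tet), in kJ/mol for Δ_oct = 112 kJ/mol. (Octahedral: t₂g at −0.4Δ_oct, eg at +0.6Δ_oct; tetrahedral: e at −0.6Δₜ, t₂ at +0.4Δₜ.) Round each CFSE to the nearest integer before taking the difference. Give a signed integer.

Cr²⁺: group 6, so d-count = 6 − 2 = 4.
In an octahedral site d⁴ (HS) is t₂g³ eg¹, giving CFSE(oct) = -0.6Δ_oct = -67 kJ/mol.
Tetrahedral e² t₂² gives -0.4Δₜ = -0.4 × (4/9) × 112 = -20 kJ/mol.
OSPE = CFSE(oct) − CFSE(tet) = -67 − (-20) = -47 kJ/mol.

-47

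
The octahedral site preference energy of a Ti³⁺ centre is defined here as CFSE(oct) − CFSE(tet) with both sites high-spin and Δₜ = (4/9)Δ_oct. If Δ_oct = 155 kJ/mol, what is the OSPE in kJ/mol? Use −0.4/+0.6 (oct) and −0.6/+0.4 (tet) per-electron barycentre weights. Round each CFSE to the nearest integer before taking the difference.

Ti sits in group 4; removing 3 electrons leaves Ti³⁺ with 4 − 3 = 1 d electrons.
Octahedral (high-spin): t2g^1 e_g^0, CFSE = 1(−0.4) + 0(+0.6) = -0.4Δ_oct = -0.4 × 155 = -62 kJ/mol.
Tetrahedral: e^1 t2^0, CFSE = 1(−0.6) + 0(+0.4) = -0.6Δₜ = -0.6 × (4/9) × 155 = -41 kJ/mol.
OSPE = -62 − (-41) = -21 kJ/mol.

-21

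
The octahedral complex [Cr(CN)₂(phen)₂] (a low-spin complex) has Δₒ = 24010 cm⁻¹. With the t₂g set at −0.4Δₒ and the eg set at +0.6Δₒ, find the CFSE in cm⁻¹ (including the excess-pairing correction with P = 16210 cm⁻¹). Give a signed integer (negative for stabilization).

Ligand charges: 2×(-1) from CN⁻ and 2×(+0) from phen sum to -2; with overall charge +0, Cr is +2.
Group 6 minus oxidation state +2 gives a d⁴ configuration for Cr²⁺.
The d⁴ electrons fill as t₂g⁴ eg⁰.
CFSE(orbital) = 4×(-0.4Δₒ) + 0×(0.6Δₒ) = -1.6Δₒ; with Δₒ = 24010 cm⁻¹ that is -38416 cm⁻¹.
High-spin d⁴ would be t₂g³ eg¹ with 0 pairs; low-spin has 1, so 1 excess pair costs +1P = +16210 cm⁻¹.
Net CFSE = -38416 + 16210 = -22206 cm⁻¹.

-22206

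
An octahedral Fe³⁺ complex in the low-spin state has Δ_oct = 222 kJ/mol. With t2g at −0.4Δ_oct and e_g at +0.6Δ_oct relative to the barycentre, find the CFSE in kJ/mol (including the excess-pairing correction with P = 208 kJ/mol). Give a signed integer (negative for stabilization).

Fe is in group 8, so Fe³⁺ is d⁵ (8 − 3 = 5).
Electron filling gives t2g^5 e_g^0.
The orbital stabilization is -2.0Δ_oct = -2.0 × 222 = -444 kJ/mol.
High-spin d⁵ would be t2g^3 e_g^2 with 0 pairs; low-spin has 2, so 2 excess pairs cost +2P = +416 kJ/mol.
Net CFSE = -444 + 416 = -28 kJ/mol.

-28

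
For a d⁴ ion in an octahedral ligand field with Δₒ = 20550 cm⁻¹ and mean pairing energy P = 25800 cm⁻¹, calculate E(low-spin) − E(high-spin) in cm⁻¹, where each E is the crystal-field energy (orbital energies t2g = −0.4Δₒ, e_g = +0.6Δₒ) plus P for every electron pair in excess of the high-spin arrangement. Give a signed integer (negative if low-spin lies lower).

5250

High-spin d⁴ fills as t2g^3 e_g^1 with CFSE 3(−0.4) + 1(+0.6) = -0.6Δₒ = -12330 cm⁻¹.
Low-spin: t2g^4 e_g^0, orbital CFSE = -1.6Δₒ = -32880 cm⁻¹; plus 1 excess pair × P = +25800 cm⁻¹; total -7080 cm⁻¹.
Thus E(LS) − E(HS) = 5250 cm⁻¹.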